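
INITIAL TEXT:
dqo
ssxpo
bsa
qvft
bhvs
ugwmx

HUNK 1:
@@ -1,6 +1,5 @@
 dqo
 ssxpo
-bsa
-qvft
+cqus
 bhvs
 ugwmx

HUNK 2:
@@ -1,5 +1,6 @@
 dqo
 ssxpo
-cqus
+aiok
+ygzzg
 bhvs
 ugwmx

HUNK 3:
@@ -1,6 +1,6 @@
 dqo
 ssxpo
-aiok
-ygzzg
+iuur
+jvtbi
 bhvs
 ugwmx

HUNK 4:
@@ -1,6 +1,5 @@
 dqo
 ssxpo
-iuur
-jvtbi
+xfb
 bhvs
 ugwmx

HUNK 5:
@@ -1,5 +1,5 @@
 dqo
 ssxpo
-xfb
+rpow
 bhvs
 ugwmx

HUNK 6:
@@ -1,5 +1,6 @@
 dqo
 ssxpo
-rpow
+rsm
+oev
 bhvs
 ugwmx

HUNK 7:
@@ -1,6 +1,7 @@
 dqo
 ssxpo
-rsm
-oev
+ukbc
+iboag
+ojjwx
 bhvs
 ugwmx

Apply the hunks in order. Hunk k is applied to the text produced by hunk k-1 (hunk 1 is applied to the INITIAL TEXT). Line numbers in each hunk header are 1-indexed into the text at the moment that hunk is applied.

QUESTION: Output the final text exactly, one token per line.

Hunk 1: at line 1 remove [bsa,qvft] add [cqus] -> 5 lines: dqo ssxpo cqus bhvs ugwmx
Hunk 2: at line 1 remove [cqus] add [aiok,ygzzg] -> 6 lines: dqo ssxpo aiok ygzzg bhvs ugwmx
Hunk 3: at line 1 remove [aiok,ygzzg] add [iuur,jvtbi] -> 6 lines: dqo ssxpo iuur jvtbi bhvs ugwmx
Hunk 4: at line 1 remove [iuur,jvtbi] add [xfb] -> 5 lines: dqo ssxpo xfb bhvs ugwmx
Hunk 5: at line 1 remove [xfb] add [rpow] -> 5 lines: dqo ssxpo rpow bhvs ugwmx
Hunk 6: at line 1 remove [rpow] add [rsm,oev] -> 6 lines: dqo ssxpo rsm oev bhvs ugwmx
Hunk 7: at line 1 remove [rsm,oev] add [ukbc,iboag,ojjwx] -> 7 lines: dqo ssxpo ukbc iboag ojjwx bhvs ugwmx

Answer: dqo
ssxpo
ukbc
iboag
ojjwx
bhvs
ugwmx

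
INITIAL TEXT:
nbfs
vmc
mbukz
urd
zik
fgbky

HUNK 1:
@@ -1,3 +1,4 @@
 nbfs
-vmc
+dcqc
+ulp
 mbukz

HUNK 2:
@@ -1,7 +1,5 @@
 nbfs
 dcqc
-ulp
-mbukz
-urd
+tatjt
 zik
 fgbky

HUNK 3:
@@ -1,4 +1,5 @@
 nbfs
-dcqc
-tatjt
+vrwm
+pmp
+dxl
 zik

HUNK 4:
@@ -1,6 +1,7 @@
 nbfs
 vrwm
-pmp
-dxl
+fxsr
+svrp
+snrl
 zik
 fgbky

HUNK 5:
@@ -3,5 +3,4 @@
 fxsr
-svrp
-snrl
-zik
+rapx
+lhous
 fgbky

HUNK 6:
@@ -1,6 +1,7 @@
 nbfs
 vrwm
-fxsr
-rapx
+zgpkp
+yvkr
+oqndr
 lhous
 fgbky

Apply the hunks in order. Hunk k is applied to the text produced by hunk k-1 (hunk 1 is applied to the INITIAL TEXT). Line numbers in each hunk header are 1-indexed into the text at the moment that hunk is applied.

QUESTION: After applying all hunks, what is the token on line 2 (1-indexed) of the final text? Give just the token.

Answer: vrwm

Derivation:
Hunk 1: at line 1 remove [vmc] add [dcqc,ulp] -> 7 lines: nbfs dcqc ulp mbukz urd zik fgbky
Hunk 2: at line 1 remove [ulp,mbukz,urd] add [tatjt] -> 5 lines: nbfs dcqc tatjt zik fgbky
Hunk 3: at line 1 remove [dcqc,tatjt] add [vrwm,pmp,dxl] -> 6 lines: nbfs vrwm pmp dxl zik fgbky
Hunk 4: at line 1 remove [pmp,dxl] add [fxsr,svrp,snrl] -> 7 lines: nbfs vrwm fxsr svrp snrl zik fgbky
Hunk 5: at line 3 remove [svrp,snrl,zik] add [rapx,lhous] -> 6 lines: nbfs vrwm fxsr rapx lhous fgbky
Hunk 6: at line 1 remove [fxsr,rapx] add [zgpkp,yvkr,oqndr] -> 7 lines: nbfs vrwm zgpkp yvkr oqndr lhous fgbky
Final line 2: vrwm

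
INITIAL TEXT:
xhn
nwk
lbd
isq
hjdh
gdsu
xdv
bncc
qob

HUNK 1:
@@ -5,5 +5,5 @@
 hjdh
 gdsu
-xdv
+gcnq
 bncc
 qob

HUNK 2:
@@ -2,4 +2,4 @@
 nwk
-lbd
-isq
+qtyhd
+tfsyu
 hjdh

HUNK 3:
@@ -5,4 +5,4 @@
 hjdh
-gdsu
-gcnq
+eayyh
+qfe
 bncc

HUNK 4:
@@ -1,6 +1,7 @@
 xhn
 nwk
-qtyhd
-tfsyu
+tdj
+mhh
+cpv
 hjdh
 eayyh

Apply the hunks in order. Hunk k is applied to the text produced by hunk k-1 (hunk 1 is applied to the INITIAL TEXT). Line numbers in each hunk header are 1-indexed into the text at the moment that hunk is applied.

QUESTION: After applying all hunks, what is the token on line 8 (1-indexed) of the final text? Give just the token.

Hunk 1: at line 5 remove [xdv] add [gcnq] -> 9 lines: xhn nwk lbd isq hjdh gdsu gcnq bncc qob
Hunk 2: at line 2 remove [lbd,isq] add [qtyhd,tfsyu] -> 9 lines: xhn nwk qtyhd tfsyu hjdh gdsu gcnq bncc qob
Hunk 3: at line 5 remove [gdsu,gcnq] add [eayyh,qfe] -> 9 lines: xhn nwk qtyhd tfsyu hjdh eayyh qfe bncc qob
Hunk 4: at line 1 remove [qtyhd,tfsyu] add [tdj,mhh,cpv] -> 10 lines: xhn nwk tdj mhh cpv hjdh eayyh qfe bncc qob
Final line 8: qfe

Answer: qfe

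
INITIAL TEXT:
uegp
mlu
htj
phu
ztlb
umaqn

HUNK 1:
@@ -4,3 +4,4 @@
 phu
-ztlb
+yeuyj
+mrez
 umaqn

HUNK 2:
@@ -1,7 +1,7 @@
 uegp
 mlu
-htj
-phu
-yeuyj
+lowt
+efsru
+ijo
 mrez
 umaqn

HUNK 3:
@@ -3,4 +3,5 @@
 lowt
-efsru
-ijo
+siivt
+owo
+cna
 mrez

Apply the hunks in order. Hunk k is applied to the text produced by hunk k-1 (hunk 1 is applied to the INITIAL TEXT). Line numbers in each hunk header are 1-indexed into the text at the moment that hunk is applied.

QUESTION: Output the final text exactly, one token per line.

Answer: uegp
mlu
lowt
siivt
owo
cna
mrez
umaqn

Derivation:
Hunk 1: at line 4 remove [ztlb] add [yeuyj,mrez] -> 7 lines: uegp mlu htj phu yeuyj mrez umaqn
Hunk 2: at line 1 remove [htj,phu,yeuyj] add [lowt,efsru,ijo] -> 7 lines: uegp mlu lowt efsru ijo mrez umaqn
Hunk 3: at line 3 remove [efsru,ijo] add [siivt,owo,cna] -> 8 lines: uegp mlu lowt siivt owo cna mrez umaqn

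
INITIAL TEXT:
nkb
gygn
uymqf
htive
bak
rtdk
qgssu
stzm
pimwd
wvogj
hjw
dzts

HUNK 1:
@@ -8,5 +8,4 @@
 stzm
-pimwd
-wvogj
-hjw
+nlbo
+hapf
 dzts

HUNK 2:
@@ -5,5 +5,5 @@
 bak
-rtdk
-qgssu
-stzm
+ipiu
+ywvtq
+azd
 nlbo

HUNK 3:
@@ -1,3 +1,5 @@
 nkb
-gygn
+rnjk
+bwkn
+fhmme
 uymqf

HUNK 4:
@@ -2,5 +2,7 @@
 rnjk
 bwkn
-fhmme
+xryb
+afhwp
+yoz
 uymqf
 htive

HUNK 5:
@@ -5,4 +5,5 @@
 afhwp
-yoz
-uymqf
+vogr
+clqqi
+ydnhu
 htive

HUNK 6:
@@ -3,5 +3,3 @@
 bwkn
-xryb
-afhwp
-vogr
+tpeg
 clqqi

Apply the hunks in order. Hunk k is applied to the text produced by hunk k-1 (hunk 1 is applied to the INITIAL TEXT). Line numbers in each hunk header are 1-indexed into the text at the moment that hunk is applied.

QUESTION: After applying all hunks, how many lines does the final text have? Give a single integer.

Answer: 14

Derivation:
Hunk 1: at line 8 remove [pimwd,wvogj,hjw] add [nlbo,hapf] -> 11 lines: nkb gygn uymqf htive bak rtdk qgssu stzm nlbo hapf dzts
Hunk 2: at line 5 remove [rtdk,qgssu,stzm] add [ipiu,ywvtq,azd] -> 11 lines: nkb gygn uymqf htive bak ipiu ywvtq azd nlbo hapf dzts
Hunk 3: at line 1 remove [gygn] add [rnjk,bwkn,fhmme] -> 13 lines: nkb rnjk bwkn fhmme uymqf htive bak ipiu ywvtq azd nlbo hapf dzts
Hunk 4: at line 2 remove [fhmme] add [xryb,afhwp,yoz] -> 15 lines: nkb rnjk bwkn xryb afhwp yoz uymqf htive bak ipiu ywvtq azd nlbo hapf dzts
Hunk 5: at line 5 remove [yoz,uymqf] add [vogr,clqqi,ydnhu] -> 16 lines: nkb rnjk bwkn xryb afhwp vogr clqqi ydnhu htive bak ipiu ywvtq azd nlbo hapf dzts
Hunk 6: at line 3 remove [xryb,afhwp,vogr] add [tpeg] -> 14 lines: nkb rnjk bwkn tpeg clqqi ydnhu htive bak ipiu ywvtq azd nlbo hapf dzts
Final line count: 14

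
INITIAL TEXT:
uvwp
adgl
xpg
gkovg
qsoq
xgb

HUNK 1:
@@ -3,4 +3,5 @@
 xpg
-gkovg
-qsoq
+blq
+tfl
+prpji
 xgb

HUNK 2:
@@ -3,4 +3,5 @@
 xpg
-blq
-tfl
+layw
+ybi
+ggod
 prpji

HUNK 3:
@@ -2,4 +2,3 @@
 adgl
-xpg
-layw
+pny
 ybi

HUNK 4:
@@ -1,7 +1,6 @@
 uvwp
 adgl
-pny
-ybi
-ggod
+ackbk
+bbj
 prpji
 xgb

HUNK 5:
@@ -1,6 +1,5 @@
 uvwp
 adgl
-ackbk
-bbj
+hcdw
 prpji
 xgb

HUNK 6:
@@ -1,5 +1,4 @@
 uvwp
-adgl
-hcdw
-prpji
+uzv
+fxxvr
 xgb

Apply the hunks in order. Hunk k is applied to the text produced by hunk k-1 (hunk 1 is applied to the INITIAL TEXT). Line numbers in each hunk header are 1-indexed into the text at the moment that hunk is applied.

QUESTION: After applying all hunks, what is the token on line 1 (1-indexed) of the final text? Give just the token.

Answer: uvwp

Derivation:
Hunk 1: at line 3 remove [gkovg,qsoq] add [blq,tfl,prpji] -> 7 lines: uvwp adgl xpg blq tfl prpji xgb
Hunk 2: at line 3 remove [blq,tfl] add [layw,ybi,ggod] -> 8 lines: uvwp adgl xpg layw ybi ggod prpji xgb
Hunk 3: at line 2 remove [xpg,layw] add [pny] -> 7 lines: uvwp adgl pny ybi ggod prpji xgb
Hunk 4: at line 1 remove [pny,ybi,ggod] add [ackbk,bbj] -> 6 lines: uvwp adgl ackbk bbj prpji xgb
Hunk 5: at line 1 remove [ackbk,bbj] add [hcdw] -> 5 lines: uvwp adgl hcdw prpji xgb
Hunk 6: at line 1 remove [adgl,hcdw,prpji] add [uzv,fxxvr] -> 4 lines: uvwp uzv fxxvr xgb
Final line 1: uvwp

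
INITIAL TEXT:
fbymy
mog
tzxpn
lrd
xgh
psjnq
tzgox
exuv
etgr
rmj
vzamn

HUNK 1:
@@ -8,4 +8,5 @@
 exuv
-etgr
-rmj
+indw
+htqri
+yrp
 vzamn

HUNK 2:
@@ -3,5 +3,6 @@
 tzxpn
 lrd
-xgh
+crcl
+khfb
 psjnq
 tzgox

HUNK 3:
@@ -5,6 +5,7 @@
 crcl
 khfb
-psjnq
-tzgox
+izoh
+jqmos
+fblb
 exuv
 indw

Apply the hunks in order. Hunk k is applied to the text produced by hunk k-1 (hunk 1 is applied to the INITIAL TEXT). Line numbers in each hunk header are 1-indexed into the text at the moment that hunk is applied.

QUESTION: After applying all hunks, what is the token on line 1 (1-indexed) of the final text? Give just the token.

Hunk 1: at line 8 remove [etgr,rmj] add [indw,htqri,yrp] -> 12 lines: fbymy mog tzxpn lrd xgh psjnq tzgox exuv indw htqri yrp vzamn
Hunk 2: at line 3 remove [xgh] add [crcl,khfb] -> 13 lines: fbymy mog tzxpn lrd crcl khfb psjnq tzgox exuv indw htqri yrp vzamn
Hunk 3: at line 5 remove [psjnq,tzgox] add [izoh,jqmos,fblb] -> 14 lines: fbymy mog tzxpn lrd crcl khfb izoh jqmos fblb exuv indw htqri yrp vzamn
Final line 1: fbymy

Answer: fbymy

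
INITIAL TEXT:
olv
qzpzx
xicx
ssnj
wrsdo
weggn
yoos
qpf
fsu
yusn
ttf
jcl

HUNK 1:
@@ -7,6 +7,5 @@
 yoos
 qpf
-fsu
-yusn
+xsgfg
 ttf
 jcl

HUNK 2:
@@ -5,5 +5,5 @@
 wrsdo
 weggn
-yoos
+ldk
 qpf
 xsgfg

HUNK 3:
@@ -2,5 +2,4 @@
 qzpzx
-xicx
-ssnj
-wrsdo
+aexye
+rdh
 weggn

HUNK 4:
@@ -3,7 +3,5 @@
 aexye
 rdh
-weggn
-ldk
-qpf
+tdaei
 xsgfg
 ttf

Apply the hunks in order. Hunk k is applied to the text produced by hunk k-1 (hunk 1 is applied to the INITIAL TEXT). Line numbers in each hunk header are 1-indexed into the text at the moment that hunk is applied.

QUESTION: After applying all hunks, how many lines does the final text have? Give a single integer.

Answer: 8

Derivation:
Hunk 1: at line 7 remove [fsu,yusn] add [xsgfg] -> 11 lines: olv qzpzx xicx ssnj wrsdo weggn yoos qpf xsgfg ttf jcl
Hunk 2: at line 5 remove [yoos] add [ldk] -> 11 lines: olv qzpzx xicx ssnj wrsdo weggn ldk qpf xsgfg ttf jcl
Hunk 3: at line 2 remove [xicx,ssnj,wrsdo] add [aexye,rdh] -> 10 lines: olv qzpzx aexye rdh weggn ldk qpf xsgfg ttf jcl
Hunk 4: at line 3 remove [weggn,ldk,qpf] add [tdaei] -> 8 lines: olv qzpzx aexye rdh tdaei xsgfg ttf jcl
Final line count: 8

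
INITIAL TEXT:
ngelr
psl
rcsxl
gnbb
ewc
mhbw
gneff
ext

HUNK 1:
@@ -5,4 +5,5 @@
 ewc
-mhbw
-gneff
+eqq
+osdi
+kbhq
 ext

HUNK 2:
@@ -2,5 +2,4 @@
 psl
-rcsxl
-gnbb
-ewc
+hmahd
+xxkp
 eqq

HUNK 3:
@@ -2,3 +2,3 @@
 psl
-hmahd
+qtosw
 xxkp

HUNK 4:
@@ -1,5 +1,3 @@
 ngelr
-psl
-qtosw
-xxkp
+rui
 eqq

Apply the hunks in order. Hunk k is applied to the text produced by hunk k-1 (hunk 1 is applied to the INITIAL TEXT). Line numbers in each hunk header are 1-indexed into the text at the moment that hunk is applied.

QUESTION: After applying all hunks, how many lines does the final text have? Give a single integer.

Answer: 6

Derivation:
Hunk 1: at line 5 remove [mhbw,gneff] add [eqq,osdi,kbhq] -> 9 lines: ngelr psl rcsxl gnbb ewc eqq osdi kbhq ext
Hunk 2: at line 2 remove [rcsxl,gnbb,ewc] add [hmahd,xxkp] -> 8 lines: ngelr psl hmahd xxkp eqq osdi kbhq ext
Hunk 3: at line 2 remove [hmahd] add [qtosw] -> 8 lines: ngelr psl qtosw xxkp eqq osdi kbhq ext
Hunk 4: at line 1 remove [psl,qtosw,xxkp] add [rui] -> 6 lines: ngelr rui eqq osdi kbhq ext
Final line count: 6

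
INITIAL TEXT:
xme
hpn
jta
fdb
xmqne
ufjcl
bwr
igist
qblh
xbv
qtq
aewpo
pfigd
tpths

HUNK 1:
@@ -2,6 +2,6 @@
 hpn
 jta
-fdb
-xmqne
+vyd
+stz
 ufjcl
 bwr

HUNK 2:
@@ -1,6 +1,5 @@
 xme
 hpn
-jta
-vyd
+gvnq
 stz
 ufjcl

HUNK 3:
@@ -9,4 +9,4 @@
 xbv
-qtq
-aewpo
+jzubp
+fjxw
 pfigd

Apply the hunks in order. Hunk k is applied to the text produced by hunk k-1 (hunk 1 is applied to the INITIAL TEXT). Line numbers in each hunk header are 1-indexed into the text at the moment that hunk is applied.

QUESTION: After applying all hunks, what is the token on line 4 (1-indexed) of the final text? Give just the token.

Hunk 1: at line 2 remove [fdb,xmqne] add [vyd,stz] -> 14 lines: xme hpn jta vyd stz ufjcl bwr igist qblh xbv qtq aewpo pfigd tpths
Hunk 2: at line 1 remove [jta,vyd] add [gvnq] -> 13 lines: xme hpn gvnq stz ufjcl bwr igist qblh xbv qtq aewpo pfigd tpths
Hunk 3: at line 9 remove [qtq,aewpo] add [jzubp,fjxw] -> 13 lines: xme hpn gvnq stz ufjcl bwr igist qblh xbv jzubp fjxw pfigd tpths
Final line 4: stz

Answer: stz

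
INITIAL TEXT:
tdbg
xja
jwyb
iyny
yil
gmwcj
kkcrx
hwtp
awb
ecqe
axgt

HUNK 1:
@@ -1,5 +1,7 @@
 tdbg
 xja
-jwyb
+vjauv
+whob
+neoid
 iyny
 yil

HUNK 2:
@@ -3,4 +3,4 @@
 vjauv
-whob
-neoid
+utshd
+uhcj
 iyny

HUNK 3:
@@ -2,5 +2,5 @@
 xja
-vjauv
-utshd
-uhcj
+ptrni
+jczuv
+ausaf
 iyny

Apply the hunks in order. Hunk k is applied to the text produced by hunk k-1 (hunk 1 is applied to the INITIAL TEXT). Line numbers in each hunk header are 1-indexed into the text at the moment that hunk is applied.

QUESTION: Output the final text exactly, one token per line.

Answer: tdbg
xja
ptrni
jczuv
ausaf
iyny
yil
gmwcj
kkcrx
hwtp
awb
ecqe
axgt

Derivation:
Hunk 1: at line 1 remove [jwyb] add [vjauv,whob,neoid] -> 13 lines: tdbg xja vjauv whob neoid iyny yil gmwcj kkcrx hwtp awb ecqe axgt
Hunk 2: at line 3 remove [whob,neoid] add [utshd,uhcj] -> 13 lines: tdbg xja vjauv utshd uhcj iyny yil gmwcj kkcrx hwtp awb ecqe axgt
Hunk 3: at line 2 remove [vjauv,utshd,uhcj] add [ptrni,jczuv,ausaf] -> 13 lines: tdbg xja ptrni jczuv ausaf iyny yil gmwcj kkcrx hwtp awb ecqe axgt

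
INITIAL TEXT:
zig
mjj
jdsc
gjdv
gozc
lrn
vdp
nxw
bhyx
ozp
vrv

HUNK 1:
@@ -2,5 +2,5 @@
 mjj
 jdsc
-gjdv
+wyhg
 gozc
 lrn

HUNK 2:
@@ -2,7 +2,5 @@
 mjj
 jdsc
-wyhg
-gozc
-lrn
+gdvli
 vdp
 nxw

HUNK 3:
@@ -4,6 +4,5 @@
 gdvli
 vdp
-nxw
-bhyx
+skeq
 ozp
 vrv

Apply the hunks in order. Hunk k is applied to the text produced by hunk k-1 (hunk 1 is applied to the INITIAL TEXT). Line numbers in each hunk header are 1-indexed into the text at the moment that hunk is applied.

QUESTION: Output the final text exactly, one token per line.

Answer: zig
mjj
jdsc
gdvli
vdp
skeq
ozp
vrv

Derivation:
Hunk 1: at line 2 remove [gjdv] add [wyhg] -> 11 lines: zig mjj jdsc wyhg gozc lrn vdp nxw bhyx ozp vrv
Hunk 2: at line 2 remove [wyhg,gozc,lrn] add [gdvli] -> 9 lines: zig mjj jdsc gdvli vdp nxw bhyx ozp vrv
Hunk 3: at line 4 remove [nxw,bhyx] add [skeq] -> 8 lines: zig mjj jdsc gdvli vdp skeq ozp vrv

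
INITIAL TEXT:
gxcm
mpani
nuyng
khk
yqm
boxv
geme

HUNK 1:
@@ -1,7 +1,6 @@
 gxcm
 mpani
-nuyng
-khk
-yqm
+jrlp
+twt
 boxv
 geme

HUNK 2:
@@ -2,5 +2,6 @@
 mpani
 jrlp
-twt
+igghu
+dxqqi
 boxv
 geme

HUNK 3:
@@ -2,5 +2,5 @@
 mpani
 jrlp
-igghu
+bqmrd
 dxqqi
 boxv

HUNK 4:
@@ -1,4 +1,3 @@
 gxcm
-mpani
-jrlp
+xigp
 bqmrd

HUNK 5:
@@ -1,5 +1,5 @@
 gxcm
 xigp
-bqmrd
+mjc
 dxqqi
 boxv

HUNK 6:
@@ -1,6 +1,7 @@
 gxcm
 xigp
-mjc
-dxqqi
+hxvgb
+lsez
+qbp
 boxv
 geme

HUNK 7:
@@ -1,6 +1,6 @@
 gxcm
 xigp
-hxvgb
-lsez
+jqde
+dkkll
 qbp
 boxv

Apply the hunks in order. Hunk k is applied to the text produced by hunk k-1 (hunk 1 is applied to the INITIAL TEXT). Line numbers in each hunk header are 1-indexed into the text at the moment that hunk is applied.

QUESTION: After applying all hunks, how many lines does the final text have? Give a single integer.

Hunk 1: at line 1 remove [nuyng,khk,yqm] add [jrlp,twt] -> 6 lines: gxcm mpani jrlp twt boxv geme
Hunk 2: at line 2 remove [twt] add [igghu,dxqqi] -> 7 lines: gxcm mpani jrlp igghu dxqqi boxv geme
Hunk 3: at line 2 remove [igghu] add [bqmrd] -> 7 lines: gxcm mpani jrlp bqmrd dxqqi boxv geme
Hunk 4: at line 1 remove [mpani,jrlp] add [xigp] -> 6 lines: gxcm xigp bqmrd dxqqi boxv geme
Hunk 5: at line 1 remove [bqmrd] add [mjc] -> 6 lines: gxcm xigp mjc dxqqi boxv geme
Hunk 6: at line 1 remove [mjc,dxqqi] add [hxvgb,lsez,qbp] -> 7 lines: gxcm xigp hxvgb lsez qbp boxv geme
Hunk 7: at line 1 remove [hxvgb,lsez] add [jqde,dkkll] -> 7 lines: gxcm xigp jqde dkkll qbp boxv geme
Final line count: 7

Answer: 7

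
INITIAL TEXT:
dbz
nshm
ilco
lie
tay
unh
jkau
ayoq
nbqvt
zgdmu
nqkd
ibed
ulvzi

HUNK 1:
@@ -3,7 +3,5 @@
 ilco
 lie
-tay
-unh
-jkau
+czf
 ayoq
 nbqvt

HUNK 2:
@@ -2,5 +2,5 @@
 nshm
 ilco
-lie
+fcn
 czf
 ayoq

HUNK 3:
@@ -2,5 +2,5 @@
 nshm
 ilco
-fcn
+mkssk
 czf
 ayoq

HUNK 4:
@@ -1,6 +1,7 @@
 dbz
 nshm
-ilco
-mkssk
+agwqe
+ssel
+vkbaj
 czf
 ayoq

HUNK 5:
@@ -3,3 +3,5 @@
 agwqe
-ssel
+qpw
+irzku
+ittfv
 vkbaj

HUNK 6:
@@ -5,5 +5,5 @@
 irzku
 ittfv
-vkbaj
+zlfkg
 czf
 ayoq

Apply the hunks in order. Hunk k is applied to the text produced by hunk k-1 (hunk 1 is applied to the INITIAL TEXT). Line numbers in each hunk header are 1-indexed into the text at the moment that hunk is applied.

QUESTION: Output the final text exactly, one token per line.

Answer: dbz
nshm
agwqe
qpw
irzku
ittfv
zlfkg
czf
ayoq
nbqvt
zgdmu
nqkd
ibed
ulvzi

Derivation:
Hunk 1: at line 3 remove [tay,unh,jkau] add [czf] -> 11 lines: dbz nshm ilco lie czf ayoq nbqvt zgdmu nqkd ibed ulvzi
Hunk 2: at line 2 remove [lie] add [fcn] -> 11 lines: dbz nshm ilco fcn czf ayoq nbqvt zgdmu nqkd ibed ulvzi
Hunk 3: at line 2 remove [fcn] add [mkssk] -> 11 lines: dbz nshm ilco mkssk czf ayoq nbqvt zgdmu nqkd ibed ulvzi
Hunk 4: at line 1 remove [ilco,mkssk] add [agwqe,ssel,vkbaj] -> 12 lines: dbz nshm agwqe ssel vkbaj czf ayoq nbqvt zgdmu nqkd ibed ulvzi
Hunk 5: at line 3 remove [ssel] add [qpw,irzku,ittfv] -> 14 lines: dbz nshm agwqe qpw irzku ittfv vkbaj czf ayoq nbqvt zgdmu nqkd ibed ulvzi
Hunk 6: at line 5 remove [vkbaj] add [zlfkg] -> 14 lines: dbz nshm agwqe qpw irzku ittfv zlfkg czf ayoq nbqvt zgdmu nqkd ibed ulvzi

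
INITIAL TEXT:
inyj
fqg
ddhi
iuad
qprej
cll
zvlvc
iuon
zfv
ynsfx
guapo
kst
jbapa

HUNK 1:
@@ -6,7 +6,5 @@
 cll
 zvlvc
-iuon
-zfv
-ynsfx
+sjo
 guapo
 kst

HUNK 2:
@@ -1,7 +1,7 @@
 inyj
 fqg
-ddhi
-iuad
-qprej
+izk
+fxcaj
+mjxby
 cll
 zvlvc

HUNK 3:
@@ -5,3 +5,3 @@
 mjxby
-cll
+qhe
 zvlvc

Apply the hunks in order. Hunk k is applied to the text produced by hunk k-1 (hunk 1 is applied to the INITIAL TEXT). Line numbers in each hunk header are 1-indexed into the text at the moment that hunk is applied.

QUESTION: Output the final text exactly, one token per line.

Answer: inyj
fqg
izk
fxcaj
mjxby
qhe
zvlvc
sjo
guapo
kst
jbapa

Derivation:
Hunk 1: at line 6 remove [iuon,zfv,ynsfx] add [sjo] -> 11 lines: inyj fqg ddhi iuad qprej cll zvlvc sjo guapo kst jbapa
Hunk 2: at line 1 remove [ddhi,iuad,qprej] add [izk,fxcaj,mjxby] -> 11 lines: inyj fqg izk fxcaj mjxby cll zvlvc sjo guapo kst jbapa
Hunk 3: at line 5 remove [cll] add [qhe] -> 11 lines: inyj fqg izk fxcaj mjxby qhe zvlvc sjo guapo kst jbapa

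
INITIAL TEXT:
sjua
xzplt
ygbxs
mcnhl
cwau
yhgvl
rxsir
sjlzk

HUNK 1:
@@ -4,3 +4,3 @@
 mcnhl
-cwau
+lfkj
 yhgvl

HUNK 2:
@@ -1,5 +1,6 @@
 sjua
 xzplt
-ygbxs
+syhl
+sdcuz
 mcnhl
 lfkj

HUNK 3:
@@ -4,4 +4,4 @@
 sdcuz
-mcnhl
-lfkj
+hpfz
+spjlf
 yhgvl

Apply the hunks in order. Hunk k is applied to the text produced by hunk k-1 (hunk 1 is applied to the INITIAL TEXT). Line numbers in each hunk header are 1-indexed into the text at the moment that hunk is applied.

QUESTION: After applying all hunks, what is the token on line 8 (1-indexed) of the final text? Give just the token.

Hunk 1: at line 4 remove [cwau] add [lfkj] -> 8 lines: sjua xzplt ygbxs mcnhl lfkj yhgvl rxsir sjlzk
Hunk 2: at line 1 remove [ygbxs] add [syhl,sdcuz] -> 9 lines: sjua xzplt syhl sdcuz mcnhl lfkj yhgvl rxsir sjlzk
Hunk 3: at line 4 remove [mcnhl,lfkj] add [hpfz,spjlf] -> 9 lines: sjua xzplt syhl sdcuz hpfz spjlf yhgvl rxsir sjlzk
Final line 8: rxsir

Answer: rxsir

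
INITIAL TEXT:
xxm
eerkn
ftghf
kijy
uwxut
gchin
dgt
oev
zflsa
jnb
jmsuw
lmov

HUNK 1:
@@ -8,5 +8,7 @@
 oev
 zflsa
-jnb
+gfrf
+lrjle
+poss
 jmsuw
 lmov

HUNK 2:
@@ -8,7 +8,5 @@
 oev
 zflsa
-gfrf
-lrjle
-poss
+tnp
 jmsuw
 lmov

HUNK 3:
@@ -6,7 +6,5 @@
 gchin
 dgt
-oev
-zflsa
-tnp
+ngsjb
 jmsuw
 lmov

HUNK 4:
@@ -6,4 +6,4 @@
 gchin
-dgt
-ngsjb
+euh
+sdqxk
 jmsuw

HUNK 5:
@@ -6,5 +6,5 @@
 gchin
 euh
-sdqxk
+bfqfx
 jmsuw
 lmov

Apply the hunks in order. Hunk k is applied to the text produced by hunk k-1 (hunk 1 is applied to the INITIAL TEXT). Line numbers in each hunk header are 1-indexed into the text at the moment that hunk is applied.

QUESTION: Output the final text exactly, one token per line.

Answer: xxm
eerkn
ftghf
kijy
uwxut
gchin
euh
bfqfx
jmsuw
lmov

Derivation:
Hunk 1: at line 8 remove [jnb] add [gfrf,lrjle,poss] -> 14 lines: xxm eerkn ftghf kijy uwxut gchin dgt oev zflsa gfrf lrjle poss jmsuw lmov
Hunk 2: at line 8 remove [gfrf,lrjle,poss] add [tnp] -> 12 lines: xxm eerkn ftghf kijy uwxut gchin dgt oev zflsa tnp jmsuw lmov
Hunk 3: at line 6 remove [oev,zflsa,tnp] add [ngsjb] -> 10 lines: xxm eerkn ftghf kijy uwxut gchin dgt ngsjb jmsuw lmov
Hunk 4: at line 6 remove [dgt,ngsjb] add [euh,sdqxk] -> 10 lines: xxm eerkn ftghf kijy uwxut gchin euh sdqxk jmsuw lmov
Hunk 5: at line 6 remove [sdqxk] add [bfqfx] -> 10 lines: xxm eerkn ftghf kijy uwxut gchin euh bfqfx jmsuw lmov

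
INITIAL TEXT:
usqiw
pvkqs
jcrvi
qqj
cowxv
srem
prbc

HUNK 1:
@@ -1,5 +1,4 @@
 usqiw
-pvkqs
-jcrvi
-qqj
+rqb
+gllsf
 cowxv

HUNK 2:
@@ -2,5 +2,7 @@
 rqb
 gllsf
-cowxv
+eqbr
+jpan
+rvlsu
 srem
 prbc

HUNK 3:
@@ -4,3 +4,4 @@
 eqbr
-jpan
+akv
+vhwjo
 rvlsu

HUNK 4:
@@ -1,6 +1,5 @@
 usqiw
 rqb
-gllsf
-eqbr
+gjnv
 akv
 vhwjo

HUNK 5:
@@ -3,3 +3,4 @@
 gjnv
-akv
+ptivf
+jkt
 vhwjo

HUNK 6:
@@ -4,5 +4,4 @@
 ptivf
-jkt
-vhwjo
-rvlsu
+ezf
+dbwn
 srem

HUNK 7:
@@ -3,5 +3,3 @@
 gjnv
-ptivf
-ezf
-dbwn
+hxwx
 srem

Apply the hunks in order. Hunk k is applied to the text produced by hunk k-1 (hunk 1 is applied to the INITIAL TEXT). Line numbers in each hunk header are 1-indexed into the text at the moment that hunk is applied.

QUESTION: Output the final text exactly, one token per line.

Answer: usqiw
rqb
gjnv
hxwx
srem
prbc

Derivation:
Hunk 1: at line 1 remove [pvkqs,jcrvi,qqj] add [rqb,gllsf] -> 6 lines: usqiw rqb gllsf cowxv srem prbc
Hunk 2: at line 2 remove [cowxv] add [eqbr,jpan,rvlsu] -> 8 lines: usqiw rqb gllsf eqbr jpan rvlsu srem prbc
Hunk 3: at line 4 remove [jpan] add [akv,vhwjo] -> 9 lines: usqiw rqb gllsf eqbr akv vhwjo rvlsu srem prbc
Hunk 4: at line 1 remove [gllsf,eqbr] add [gjnv] -> 8 lines: usqiw rqb gjnv akv vhwjo rvlsu srem prbc
Hunk 5: at line 3 remove [akv] add [ptivf,jkt] -> 9 lines: usqiw rqb gjnv ptivf jkt vhwjo rvlsu srem prbc
Hunk 6: at line 4 remove [jkt,vhwjo,rvlsu] add [ezf,dbwn] -> 8 lines: usqiw rqb gjnv ptivf ezf dbwn srem prbc
Hunk 7: at line 3 remove [ptivf,ezf,dbwn] add [hxwx] -> 6 lines: usqiw rqb gjnv hxwx srem prbc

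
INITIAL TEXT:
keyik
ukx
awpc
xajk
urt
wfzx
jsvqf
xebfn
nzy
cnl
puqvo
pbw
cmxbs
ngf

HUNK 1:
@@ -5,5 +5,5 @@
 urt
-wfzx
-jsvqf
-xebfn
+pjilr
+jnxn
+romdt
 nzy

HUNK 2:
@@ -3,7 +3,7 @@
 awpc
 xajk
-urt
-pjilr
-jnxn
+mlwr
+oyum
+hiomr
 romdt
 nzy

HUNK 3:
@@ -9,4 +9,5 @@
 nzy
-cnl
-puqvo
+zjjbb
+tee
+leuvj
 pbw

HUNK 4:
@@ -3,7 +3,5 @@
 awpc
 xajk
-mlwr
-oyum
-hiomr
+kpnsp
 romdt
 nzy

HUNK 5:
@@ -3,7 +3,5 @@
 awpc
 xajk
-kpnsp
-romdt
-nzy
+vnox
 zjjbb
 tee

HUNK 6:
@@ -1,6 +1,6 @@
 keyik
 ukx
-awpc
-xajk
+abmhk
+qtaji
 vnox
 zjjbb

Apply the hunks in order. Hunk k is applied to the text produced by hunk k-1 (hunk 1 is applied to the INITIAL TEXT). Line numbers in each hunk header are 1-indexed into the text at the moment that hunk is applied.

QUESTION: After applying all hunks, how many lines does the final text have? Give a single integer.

Answer: 11

Derivation:
Hunk 1: at line 5 remove [wfzx,jsvqf,xebfn] add [pjilr,jnxn,romdt] -> 14 lines: keyik ukx awpc xajk urt pjilr jnxn romdt nzy cnl puqvo pbw cmxbs ngf
Hunk 2: at line 3 remove [urt,pjilr,jnxn] add [mlwr,oyum,hiomr] -> 14 lines: keyik ukx awpc xajk mlwr oyum hiomr romdt nzy cnl puqvo pbw cmxbs ngf
Hunk 3: at line 9 remove [cnl,puqvo] add [zjjbb,tee,leuvj] -> 15 lines: keyik ukx awpc xajk mlwr oyum hiomr romdt nzy zjjbb tee leuvj pbw cmxbs ngf
Hunk 4: at line 3 remove [mlwr,oyum,hiomr] add [kpnsp] -> 13 lines: keyik ukx awpc xajk kpnsp romdt nzy zjjbb tee leuvj pbw cmxbs ngf
Hunk 5: at line 3 remove [kpnsp,romdt,nzy] add [vnox] -> 11 lines: keyik ukx awpc xajk vnox zjjbb tee leuvj pbw cmxbs ngf
Hunk 6: at line 1 remove [awpc,xajk] add [abmhk,qtaji] -> 11 lines: keyik ukx abmhk qtaji vnox zjjbb tee leuvj pbw cmxbs ngf
Final line count: 11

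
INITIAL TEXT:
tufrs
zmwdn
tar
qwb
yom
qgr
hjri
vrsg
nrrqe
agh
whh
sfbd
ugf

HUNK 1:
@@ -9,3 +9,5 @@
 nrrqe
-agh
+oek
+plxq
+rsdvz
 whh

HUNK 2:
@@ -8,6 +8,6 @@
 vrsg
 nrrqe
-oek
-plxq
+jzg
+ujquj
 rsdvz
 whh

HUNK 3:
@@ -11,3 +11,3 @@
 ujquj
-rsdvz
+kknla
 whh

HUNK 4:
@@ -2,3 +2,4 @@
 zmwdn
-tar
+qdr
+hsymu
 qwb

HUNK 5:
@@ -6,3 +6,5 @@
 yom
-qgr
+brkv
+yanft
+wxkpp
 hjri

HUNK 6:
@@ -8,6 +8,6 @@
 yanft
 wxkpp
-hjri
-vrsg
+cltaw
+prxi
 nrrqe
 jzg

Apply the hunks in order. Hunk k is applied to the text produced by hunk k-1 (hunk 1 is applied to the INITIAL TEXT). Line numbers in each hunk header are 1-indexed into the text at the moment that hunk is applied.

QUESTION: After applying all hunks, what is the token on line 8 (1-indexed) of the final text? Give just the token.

Hunk 1: at line 9 remove [agh] add [oek,plxq,rsdvz] -> 15 lines: tufrs zmwdn tar qwb yom qgr hjri vrsg nrrqe oek plxq rsdvz whh sfbd ugf
Hunk 2: at line 8 remove [oek,plxq] add [jzg,ujquj] -> 15 lines: tufrs zmwdn tar qwb yom qgr hjri vrsg nrrqe jzg ujquj rsdvz whh sfbd ugf
Hunk 3: at line 11 remove [rsdvz] add [kknla] -> 15 lines: tufrs zmwdn tar qwb yom qgr hjri vrsg nrrqe jzg ujquj kknla whh sfbd ugf
Hunk 4: at line 2 remove [tar] add [qdr,hsymu] -> 16 lines: tufrs zmwdn qdr hsymu qwb yom qgr hjri vrsg nrrqe jzg ujquj kknla whh sfbd ugf
Hunk 5: at line 6 remove [qgr] add [brkv,yanft,wxkpp] -> 18 lines: tufrs zmwdn qdr hsymu qwb yom brkv yanft wxkpp hjri vrsg nrrqe jzg ujquj kknla whh sfbd ugf
Hunk 6: at line 8 remove [hjri,vrsg] add [cltaw,prxi] -> 18 lines: tufrs zmwdn qdr hsymu qwb yom brkv yanft wxkpp cltaw prxi nrrqe jzg ujquj kknla whh sfbd ugf
Final line 8: yanft

Answer: yanft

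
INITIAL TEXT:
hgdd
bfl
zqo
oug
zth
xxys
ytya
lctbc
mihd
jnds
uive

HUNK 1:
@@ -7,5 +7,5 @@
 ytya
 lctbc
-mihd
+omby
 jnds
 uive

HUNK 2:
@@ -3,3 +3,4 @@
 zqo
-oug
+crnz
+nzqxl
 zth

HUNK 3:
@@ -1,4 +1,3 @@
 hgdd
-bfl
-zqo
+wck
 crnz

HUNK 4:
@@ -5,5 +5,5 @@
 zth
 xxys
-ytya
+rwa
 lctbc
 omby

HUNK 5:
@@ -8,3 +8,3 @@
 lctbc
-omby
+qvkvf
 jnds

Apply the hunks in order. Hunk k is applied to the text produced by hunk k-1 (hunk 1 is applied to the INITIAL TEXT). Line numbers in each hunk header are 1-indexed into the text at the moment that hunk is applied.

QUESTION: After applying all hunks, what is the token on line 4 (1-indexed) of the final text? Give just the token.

Answer: nzqxl

Derivation:
Hunk 1: at line 7 remove [mihd] add [omby] -> 11 lines: hgdd bfl zqo oug zth xxys ytya lctbc omby jnds uive
Hunk 2: at line 3 remove [oug] add [crnz,nzqxl] -> 12 lines: hgdd bfl zqo crnz nzqxl zth xxys ytya lctbc omby jnds uive
Hunk 3: at line 1 remove [bfl,zqo] add [wck] -> 11 lines: hgdd wck crnz nzqxl zth xxys ytya lctbc omby jnds uive
Hunk 4: at line 5 remove [ytya] add [rwa] -> 11 lines: hgdd wck crnz nzqxl zth xxys rwa lctbc omby jnds uive
Hunk 5: at line 8 remove [omby] add [qvkvf] -> 11 lines: hgdd wck crnz nzqxl zth xxys rwa lctbc qvkvf jnds uive
Final line 4: nzqxl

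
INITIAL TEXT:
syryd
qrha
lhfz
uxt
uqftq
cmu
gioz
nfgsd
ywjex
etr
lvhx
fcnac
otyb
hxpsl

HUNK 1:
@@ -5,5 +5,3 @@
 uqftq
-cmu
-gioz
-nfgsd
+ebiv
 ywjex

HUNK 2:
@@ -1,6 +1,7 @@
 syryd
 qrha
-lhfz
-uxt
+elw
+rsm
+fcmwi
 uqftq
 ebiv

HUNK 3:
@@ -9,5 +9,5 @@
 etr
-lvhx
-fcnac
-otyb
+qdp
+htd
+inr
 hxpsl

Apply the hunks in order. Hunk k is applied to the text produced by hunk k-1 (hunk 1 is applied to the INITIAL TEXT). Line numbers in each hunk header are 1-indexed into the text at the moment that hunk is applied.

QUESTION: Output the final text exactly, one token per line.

Answer: syryd
qrha
elw
rsm
fcmwi
uqftq
ebiv
ywjex
etr
qdp
htd
inr
hxpsl

Derivation:
Hunk 1: at line 5 remove [cmu,gioz,nfgsd] add [ebiv] -> 12 lines: syryd qrha lhfz uxt uqftq ebiv ywjex etr lvhx fcnac otyb hxpsl
Hunk 2: at line 1 remove [lhfz,uxt] add [elw,rsm,fcmwi] -> 13 lines: syryd qrha elw rsm fcmwi uqftq ebiv ywjex etr lvhx fcnac otyb hxpsl
Hunk 3: at line 9 remove [lvhx,fcnac,otyb] add [qdp,htd,inr] -> 13 lines: syryd qrha elw rsm fcmwi uqftq ebiv ywjex etr qdp htd inr hxpsl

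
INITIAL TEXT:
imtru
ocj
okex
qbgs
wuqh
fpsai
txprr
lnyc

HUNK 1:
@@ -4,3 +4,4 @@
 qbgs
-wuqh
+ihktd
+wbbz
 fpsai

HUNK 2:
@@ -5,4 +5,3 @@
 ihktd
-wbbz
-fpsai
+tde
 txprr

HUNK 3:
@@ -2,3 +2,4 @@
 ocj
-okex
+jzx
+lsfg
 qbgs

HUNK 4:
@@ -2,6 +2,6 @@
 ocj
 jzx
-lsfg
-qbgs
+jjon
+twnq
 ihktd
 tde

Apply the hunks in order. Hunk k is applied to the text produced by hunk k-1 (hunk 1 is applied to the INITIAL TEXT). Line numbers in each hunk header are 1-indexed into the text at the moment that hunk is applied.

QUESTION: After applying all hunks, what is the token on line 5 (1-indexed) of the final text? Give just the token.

Answer: twnq

Derivation:
Hunk 1: at line 4 remove [wuqh] add [ihktd,wbbz] -> 9 lines: imtru ocj okex qbgs ihktd wbbz fpsai txprr lnyc
Hunk 2: at line 5 remove [wbbz,fpsai] add [tde] -> 8 lines: imtru ocj okex qbgs ihktd tde txprr lnyc
Hunk 3: at line 2 remove [okex] add [jzx,lsfg] -> 9 lines: imtru ocj jzx lsfg qbgs ihktd tde txprr lnyc
Hunk 4: at line 2 remove [lsfg,qbgs] add [jjon,twnq] -> 9 lines: imtru ocj jzx jjon twnq ihktd tde txprr lnyc
Final line 5: twnq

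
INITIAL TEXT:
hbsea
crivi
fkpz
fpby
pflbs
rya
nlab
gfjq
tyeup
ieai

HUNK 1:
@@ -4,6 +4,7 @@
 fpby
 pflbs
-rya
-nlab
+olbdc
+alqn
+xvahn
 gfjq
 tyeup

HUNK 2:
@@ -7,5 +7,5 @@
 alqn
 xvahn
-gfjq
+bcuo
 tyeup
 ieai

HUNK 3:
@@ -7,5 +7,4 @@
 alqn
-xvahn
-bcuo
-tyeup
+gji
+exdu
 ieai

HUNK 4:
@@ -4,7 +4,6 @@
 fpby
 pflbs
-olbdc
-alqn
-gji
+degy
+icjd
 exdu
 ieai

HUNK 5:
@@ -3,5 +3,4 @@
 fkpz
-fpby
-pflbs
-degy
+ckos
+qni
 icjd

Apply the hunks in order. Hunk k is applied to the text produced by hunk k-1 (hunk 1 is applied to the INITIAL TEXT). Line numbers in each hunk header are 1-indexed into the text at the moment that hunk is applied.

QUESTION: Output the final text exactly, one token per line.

Answer: hbsea
crivi
fkpz
ckos
qni
icjd
exdu
ieai

Derivation:
Hunk 1: at line 4 remove [rya,nlab] add [olbdc,alqn,xvahn] -> 11 lines: hbsea crivi fkpz fpby pflbs olbdc alqn xvahn gfjq tyeup ieai
Hunk 2: at line 7 remove [gfjq] add [bcuo] -> 11 lines: hbsea crivi fkpz fpby pflbs olbdc alqn xvahn bcuo tyeup ieai
Hunk 3: at line 7 remove [xvahn,bcuo,tyeup] add [gji,exdu] -> 10 lines: hbsea crivi fkpz fpby pflbs olbdc alqn gji exdu ieai
Hunk 4: at line 4 remove [olbdc,alqn,gji] add [degy,icjd] -> 9 lines: hbsea crivi fkpz fpby pflbs degy icjd exdu ieai
Hunk 5: at line 3 remove [fpby,pflbs,degy] add [ckos,qni] -> 8 lines: hbsea crivi fkpz ckos qni icjd exdu ieai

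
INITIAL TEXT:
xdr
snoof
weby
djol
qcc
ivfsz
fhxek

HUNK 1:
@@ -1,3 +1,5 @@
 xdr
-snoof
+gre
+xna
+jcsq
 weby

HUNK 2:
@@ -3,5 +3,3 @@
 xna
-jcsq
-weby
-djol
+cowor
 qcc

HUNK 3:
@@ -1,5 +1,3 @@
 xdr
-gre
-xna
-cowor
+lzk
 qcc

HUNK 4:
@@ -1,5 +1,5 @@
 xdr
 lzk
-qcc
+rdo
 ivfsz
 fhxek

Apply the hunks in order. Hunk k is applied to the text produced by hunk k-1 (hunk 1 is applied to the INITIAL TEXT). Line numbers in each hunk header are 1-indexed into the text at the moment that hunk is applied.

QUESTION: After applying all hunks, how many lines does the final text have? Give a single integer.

Answer: 5

Derivation:
Hunk 1: at line 1 remove [snoof] add [gre,xna,jcsq] -> 9 lines: xdr gre xna jcsq weby djol qcc ivfsz fhxek
Hunk 2: at line 3 remove [jcsq,weby,djol] add [cowor] -> 7 lines: xdr gre xna cowor qcc ivfsz fhxek
Hunk 3: at line 1 remove [gre,xna,cowor] add [lzk] -> 5 lines: xdr lzk qcc ivfsz fhxek
Hunk 4: at line 1 remove [qcc] add [rdo] -> 5 lines: xdr lzk rdo ivfsz fhxek
Final line count: 5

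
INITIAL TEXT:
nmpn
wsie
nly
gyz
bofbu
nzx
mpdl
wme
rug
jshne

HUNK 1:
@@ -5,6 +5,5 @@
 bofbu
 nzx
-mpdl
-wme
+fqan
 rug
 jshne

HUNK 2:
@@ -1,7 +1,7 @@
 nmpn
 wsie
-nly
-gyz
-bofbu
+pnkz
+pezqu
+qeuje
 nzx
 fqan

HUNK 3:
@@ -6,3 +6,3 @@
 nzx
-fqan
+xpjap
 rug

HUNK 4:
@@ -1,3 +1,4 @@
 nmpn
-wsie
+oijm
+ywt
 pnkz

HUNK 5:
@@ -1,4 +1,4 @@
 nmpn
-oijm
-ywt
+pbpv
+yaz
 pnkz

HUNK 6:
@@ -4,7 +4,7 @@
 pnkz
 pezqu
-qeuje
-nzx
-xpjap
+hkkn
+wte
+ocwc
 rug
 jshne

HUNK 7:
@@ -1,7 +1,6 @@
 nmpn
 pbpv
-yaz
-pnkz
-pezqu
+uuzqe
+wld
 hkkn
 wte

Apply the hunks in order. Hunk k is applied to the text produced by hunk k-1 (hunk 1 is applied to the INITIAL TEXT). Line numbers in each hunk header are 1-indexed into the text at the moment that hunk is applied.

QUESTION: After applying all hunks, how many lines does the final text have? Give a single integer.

Hunk 1: at line 5 remove [mpdl,wme] add [fqan] -> 9 lines: nmpn wsie nly gyz bofbu nzx fqan rug jshne
Hunk 2: at line 1 remove [nly,gyz,bofbu] add [pnkz,pezqu,qeuje] -> 9 lines: nmpn wsie pnkz pezqu qeuje nzx fqan rug jshne
Hunk 3: at line 6 remove [fqan] add [xpjap] -> 9 lines: nmpn wsie pnkz pezqu qeuje nzx xpjap rug jshne
Hunk 4: at line 1 remove [wsie] add [oijm,ywt] -> 10 lines: nmpn oijm ywt pnkz pezqu qeuje nzx xpjap rug jshne
Hunk 5: at line 1 remove [oijm,ywt] add [pbpv,yaz] -> 10 lines: nmpn pbpv yaz pnkz pezqu qeuje nzx xpjap rug jshne
Hunk 6: at line 4 remove [qeuje,nzx,xpjap] add [hkkn,wte,ocwc] -> 10 lines: nmpn pbpv yaz pnkz pezqu hkkn wte ocwc rug jshne
Hunk 7: at line 1 remove [yaz,pnkz,pezqu] add [uuzqe,wld] -> 9 lines: nmpn pbpv uuzqe wld hkkn wte ocwc rug jshne
Final line count: 9

Answer: 9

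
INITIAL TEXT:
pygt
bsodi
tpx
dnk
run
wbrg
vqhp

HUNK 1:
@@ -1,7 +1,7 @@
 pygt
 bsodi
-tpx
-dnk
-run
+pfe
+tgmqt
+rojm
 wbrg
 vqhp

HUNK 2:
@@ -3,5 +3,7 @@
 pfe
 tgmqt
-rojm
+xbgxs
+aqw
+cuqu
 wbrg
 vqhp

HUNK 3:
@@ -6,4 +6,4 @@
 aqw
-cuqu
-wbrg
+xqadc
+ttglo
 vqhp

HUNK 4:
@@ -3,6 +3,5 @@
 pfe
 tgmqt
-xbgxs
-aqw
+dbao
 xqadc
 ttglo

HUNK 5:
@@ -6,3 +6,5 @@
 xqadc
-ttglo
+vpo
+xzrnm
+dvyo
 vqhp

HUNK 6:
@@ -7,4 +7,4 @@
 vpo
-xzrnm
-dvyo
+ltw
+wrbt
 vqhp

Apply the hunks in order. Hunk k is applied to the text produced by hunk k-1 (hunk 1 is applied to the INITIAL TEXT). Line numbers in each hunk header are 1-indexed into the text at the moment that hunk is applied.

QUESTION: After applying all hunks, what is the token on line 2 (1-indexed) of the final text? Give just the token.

Hunk 1: at line 1 remove [tpx,dnk,run] add [pfe,tgmqt,rojm] -> 7 lines: pygt bsodi pfe tgmqt rojm wbrg vqhp
Hunk 2: at line 3 remove [rojm] add [xbgxs,aqw,cuqu] -> 9 lines: pygt bsodi pfe tgmqt xbgxs aqw cuqu wbrg vqhp
Hunk 3: at line 6 remove [cuqu,wbrg] add [xqadc,ttglo] -> 9 lines: pygt bsodi pfe tgmqt xbgxs aqw xqadc ttglo vqhp
Hunk 4: at line 3 remove [xbgxs,aqw] add [dbao] -> 8 lines: pygt bsodi pfe tgmqt dbao xqadc ttglo vqhp
Hunk 5: at line 6 remove [ttglo] add [vpo,xzrnm,dvyo] -> 10 lines: pygt bsodi pfe tgmqt dbao xqadc vpo xzrnm dvyo vqhp
Hunk 6: at line 7 remove [xzrnm,dvyo] add [ltw,wrbt] -> 10 lines: pygt bsodi pfe tgmqt dbao xqadc vpo ltw wrbt vqhp
Final line 2: bsodi

Answer: bsodi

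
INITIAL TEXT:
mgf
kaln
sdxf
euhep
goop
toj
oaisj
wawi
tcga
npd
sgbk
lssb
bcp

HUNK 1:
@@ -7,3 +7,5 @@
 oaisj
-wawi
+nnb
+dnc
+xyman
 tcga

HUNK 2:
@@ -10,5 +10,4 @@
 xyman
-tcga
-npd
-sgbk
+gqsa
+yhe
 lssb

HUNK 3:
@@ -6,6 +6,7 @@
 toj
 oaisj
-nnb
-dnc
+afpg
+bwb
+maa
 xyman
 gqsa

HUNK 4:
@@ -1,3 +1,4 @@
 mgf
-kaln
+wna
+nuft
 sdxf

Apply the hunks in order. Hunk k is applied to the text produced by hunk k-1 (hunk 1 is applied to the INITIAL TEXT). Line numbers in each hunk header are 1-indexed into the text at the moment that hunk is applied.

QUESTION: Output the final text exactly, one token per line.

Answer: mgf
wna
nuft
sdxf
euhep
goop
toj
oaisj
afpg
bwb
maa
xyman
gqsa
yhe
lssb
bcp

Derivation:
Hunk 1: at line 7 remove [wawi] add [nnb,dnc,xyman] -> 15 lines: mgf kaln sdxf euhep goop toj oaisj nnb dnc xyman tcga npd sgbk lssb bcp
Hunk 2: at line 10 remove [tcga,npd,sgbk] add [gqsa,yhe] -> 14 lines: mgf kaln sdxf euhep goop toj oaisj nnb dnc xyman gqsa yhe lssb bcp
Hunk 3: at line 6 remove [nnb,dnc] add [afpg,bwb,maa] -> 15 lines: mgf kaln sdxf euhep goop toj oaisj afpg bwb maa xyman gqsa yhe lssb bcp
Hunk 4: at line 1 remove [kaln] add [wna,nuft] -> 16 lines: mgf wna nuft sdxf euhep goop toj oaisj afpg bwb maa xyman gqsa yhe lssb bcp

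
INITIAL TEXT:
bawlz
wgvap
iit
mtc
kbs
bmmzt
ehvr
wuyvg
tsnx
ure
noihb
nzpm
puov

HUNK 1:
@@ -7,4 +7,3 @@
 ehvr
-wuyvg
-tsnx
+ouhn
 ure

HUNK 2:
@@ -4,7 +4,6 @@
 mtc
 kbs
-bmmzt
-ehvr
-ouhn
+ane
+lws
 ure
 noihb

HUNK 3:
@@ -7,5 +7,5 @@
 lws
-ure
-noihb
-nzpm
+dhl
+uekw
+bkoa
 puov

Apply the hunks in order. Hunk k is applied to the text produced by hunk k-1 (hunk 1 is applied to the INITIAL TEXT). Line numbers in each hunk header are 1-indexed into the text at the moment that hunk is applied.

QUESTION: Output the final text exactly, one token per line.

Hunk 1: at line 7 remove [wuyvg,tsnx] add [ouhn] -> 12 lines: bawlz wgvap iit mtc kbs bmmzt ehvr ouhn ure noihb nzpm puov
Hunk 2: at line 4 remove [bmmzt,ehvr,ouhn] add [ane,lws] -> 11 lines: bawlz wgvap iit mtc kbs ane lws ure noihb nzpm puov
Hunk 3: at line 7 remove [ure,noihb,nzpm] add [dhl,uekw,bkoa] -> 11 lines: bawlz wgvap iit mtc kbs ane lws dhl uekw bkoa puov

Answer: bawlz
wgvap
iit
mtc
kbs
ane
lws
dhl
uekw
bkoa
puov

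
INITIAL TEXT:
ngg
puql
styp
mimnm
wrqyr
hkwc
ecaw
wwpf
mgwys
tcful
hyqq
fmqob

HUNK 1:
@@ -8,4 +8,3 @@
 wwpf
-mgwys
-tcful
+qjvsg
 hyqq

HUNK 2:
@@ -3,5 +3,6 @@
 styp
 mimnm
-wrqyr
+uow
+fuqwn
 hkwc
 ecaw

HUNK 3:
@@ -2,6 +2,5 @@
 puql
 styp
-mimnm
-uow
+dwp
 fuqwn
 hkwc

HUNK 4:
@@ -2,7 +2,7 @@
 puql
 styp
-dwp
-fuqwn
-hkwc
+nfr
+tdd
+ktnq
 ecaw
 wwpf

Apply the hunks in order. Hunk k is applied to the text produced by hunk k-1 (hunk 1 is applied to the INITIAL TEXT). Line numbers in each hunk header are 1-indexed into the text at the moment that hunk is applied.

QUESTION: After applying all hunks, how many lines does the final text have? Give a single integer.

Answer: 11

Derivation:
Hunk 1: at line 8 remove [mgwys,tcful] add [qjvsg] -> 11 lines: ngg puql styp mimnm wrqyr hkwc ecaw wwpf qjvsg hyqq fmqob
Hunk 2: at line 3 remove [wrqyr] add [uow,fuqwn] -> 12 lines: ngg puql styp mimnm uow fuqwn hkwc ecaw wwpf qjvsg hyqq fmqob
Hunk 3: at line 2 remove [mimnm,uow] add [dwp] -> 11 lines: ngg puql styp dwp fuqwn hkwc ecaw wwpf qjvsg hyqq fmqob
Hunk 4: at line 2 remove [dwp,fuqwn,hkwc] add [nfr,tdd,ktnq] -> 11 lines: ngg puql styp nfr tdd ktnq ecaw wwpf qjvsg hyqq fmqob
Final line count: 11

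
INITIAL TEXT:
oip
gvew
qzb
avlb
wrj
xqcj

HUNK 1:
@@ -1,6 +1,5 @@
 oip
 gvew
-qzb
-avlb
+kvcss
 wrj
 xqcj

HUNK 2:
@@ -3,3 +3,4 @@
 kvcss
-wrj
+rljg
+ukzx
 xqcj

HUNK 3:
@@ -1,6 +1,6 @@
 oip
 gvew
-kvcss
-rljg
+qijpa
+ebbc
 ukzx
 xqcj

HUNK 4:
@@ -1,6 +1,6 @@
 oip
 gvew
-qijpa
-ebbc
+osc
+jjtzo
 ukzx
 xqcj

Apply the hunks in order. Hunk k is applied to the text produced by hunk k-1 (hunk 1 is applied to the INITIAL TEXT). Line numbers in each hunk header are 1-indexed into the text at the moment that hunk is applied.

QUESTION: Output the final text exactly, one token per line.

Answer: oip
gvew
osc
jjtzo
ukzx
xqcj

Derivation:
Hunk 1: at line 1 remove [qzb,avlb] add [kvcss] -> 5 lines: oip gvew kvcss wrj xqcj
Hunk 2: at line 3 remove [wrj] add [rljg,ukzx] -> 6 lines: oip gvew kvcss rljg ukzx xqcj
Hunk 3: at line 1 remove [kvcss,rljg] add [qijpa,ebbc] -> 6 lines: oip gvew qijpa ebbc ukzx xqcj
Hunk 4: at line 1 remove [qijpa,ebbc] add [osc,jjtzo] -> 6 lines: oip gvew osc jjtzo ukzx xqcj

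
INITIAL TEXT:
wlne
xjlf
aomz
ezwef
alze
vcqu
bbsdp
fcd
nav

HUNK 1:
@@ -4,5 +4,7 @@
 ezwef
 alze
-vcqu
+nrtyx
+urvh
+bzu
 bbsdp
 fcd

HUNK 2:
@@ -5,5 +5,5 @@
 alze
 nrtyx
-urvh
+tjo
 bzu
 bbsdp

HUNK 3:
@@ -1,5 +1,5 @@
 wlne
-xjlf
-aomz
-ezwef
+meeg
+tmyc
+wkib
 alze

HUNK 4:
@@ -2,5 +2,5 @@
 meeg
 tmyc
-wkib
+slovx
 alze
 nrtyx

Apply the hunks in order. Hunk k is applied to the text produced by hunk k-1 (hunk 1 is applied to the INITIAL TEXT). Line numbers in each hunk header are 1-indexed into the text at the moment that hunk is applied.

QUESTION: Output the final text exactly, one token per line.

Answer: wlne
meeg
tmyc
slovx
alze
nrtyx
tjo
bzu
bbsdp
fcd
nav

Derivation:
Hunk 1: at line 4 remove [vcqu] add [nrtyx,urvh,bzu] -> 11 lines: wlne xjlf aomz ezwef alze nrtyx urvh bzu bbsdp fcd nav
Hunk 2: at line 5 remove [urvh] add [tjo] -> 11 lines: wlne xjlf aomz ezwef alze nrtyx tjo bzu bbsdp fcd nav
Hunk 3: at line 1 remove [xjlf,aomz,ezwef] add [meeg,tmyc,wkib] -> 11 lines: wlne meeg tmyc wkib alze nrtyx tjo bzu bbsdp fcd nav
Hunk 4: at line 2 remove [wkib] add [slovx] -> 11 lines: wlne meeg tmyc slovx alze nrtyx tjo bzu bbsdp fcd nav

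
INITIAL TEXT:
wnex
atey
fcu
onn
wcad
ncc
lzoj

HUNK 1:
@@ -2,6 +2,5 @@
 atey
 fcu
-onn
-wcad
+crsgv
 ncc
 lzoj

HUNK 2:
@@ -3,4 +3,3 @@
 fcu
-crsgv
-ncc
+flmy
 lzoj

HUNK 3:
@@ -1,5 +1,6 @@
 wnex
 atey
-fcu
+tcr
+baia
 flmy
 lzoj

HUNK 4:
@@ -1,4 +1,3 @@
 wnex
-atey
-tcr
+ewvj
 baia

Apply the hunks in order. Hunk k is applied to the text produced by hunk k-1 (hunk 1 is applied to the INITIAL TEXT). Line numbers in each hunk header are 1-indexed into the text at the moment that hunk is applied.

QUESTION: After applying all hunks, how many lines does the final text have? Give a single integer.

Answer: 5

Derivation:
Hunk 1: at line 2 remove [onn,wcad] add [crsgv] -> 6 lines: wnex atey fcu crsgv ncc lzoj
Hunk 2: at line 3 remove [crsgv,ncc] add [flmy] -> 5 lines: wnex atey fcu flmy lzoj
Hunk 3: at line 1 remove [fcu] add [tcr,baia] -> 6 lines: wnex atey tcr baia flmy lzoj
Hunk 4: at line 1 remove [atey,tcr] add [ewvj] -> 5 lines: wnex ewvj baia flmy lzoj
Final line count: 5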